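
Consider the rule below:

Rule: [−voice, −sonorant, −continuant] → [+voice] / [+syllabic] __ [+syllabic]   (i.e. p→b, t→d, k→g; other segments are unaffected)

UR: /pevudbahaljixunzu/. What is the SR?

No segment of /pevudbahaljixunzu/ meets the structural description of the rule, so the form surfaces unchanged.

pevudbahaljixunzu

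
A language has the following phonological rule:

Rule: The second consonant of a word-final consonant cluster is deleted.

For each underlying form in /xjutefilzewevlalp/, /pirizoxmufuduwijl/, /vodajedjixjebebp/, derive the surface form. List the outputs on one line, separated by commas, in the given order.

/xjutefilzewevlalp/: /p/ is the second consonant of a word-final cluster /lp/, so it deletes. → [xjutefilzewevlal].
/pirizoxmufuduwijl/: /l/ is the second consonant of a word-final cluster /jl/, so it deletes. → [pirizoxmufuduwij].
/vodajedjixjebebp/: /p/ is the second consonant of a word-final cluster /bp/, so it deletes. → [vodajedjixjebeb].

xjutefilzewevlal, pirizoxmufuduwij, vodajedjixjebeb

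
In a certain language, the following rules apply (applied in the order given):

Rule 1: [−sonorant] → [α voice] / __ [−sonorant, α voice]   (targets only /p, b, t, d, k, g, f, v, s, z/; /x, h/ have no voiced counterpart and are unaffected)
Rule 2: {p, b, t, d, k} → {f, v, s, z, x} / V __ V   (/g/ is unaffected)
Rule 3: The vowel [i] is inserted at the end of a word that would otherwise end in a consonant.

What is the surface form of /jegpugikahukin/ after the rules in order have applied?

jekpugixahuxini

Rule 1 (regressive voicing assimilation): /g/ precedes the voiceless obstruent /p/, so it devoices to [k] by assimilation. /jegpugikahukin/ → jekpugikahukin.
Rule 2 (intervocalic spirantization): /k/ is a stop between vowels /i/ and /a/, so it spirantizes to the fricative [x]. /k/ is a stop between vowels /u/ and /i/, so it spirantizes to the fricative [x]. /jekpugikahukin/ → jekpugixahuxin.
Rule 3 (final i-epenthesis): the form ends in the consonant /n/, so [i] is inserted word-finally. /jekpugixahuxin/ → jekpugixahuxini.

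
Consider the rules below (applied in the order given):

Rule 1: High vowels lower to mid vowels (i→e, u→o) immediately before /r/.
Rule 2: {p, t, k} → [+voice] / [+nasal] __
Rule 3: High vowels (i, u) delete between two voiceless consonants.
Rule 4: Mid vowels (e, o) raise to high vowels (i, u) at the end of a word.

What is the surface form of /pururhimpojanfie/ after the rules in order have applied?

pororhimbojanfii

Rule 1 (pre-rhotic lowering): /u/ is a high vowel immediately before /r/, so it lowers to [o]. /u/ is a high vowel immediately before /r/, so it lowers to [o]. /pururhimpojanfie/ → pororhimpojanfie.
Rule 2 (post-nasal voicing): /p/ is a voiceless stop immediately after the nasal /m/, so it voices to [b]. /pororhimpojanfie/ → pororhimbojanfie.
Rule 3 (high vowel syncope): no segment meets the environment; /pororhimbojanfie/ is unchanged.
Rule 4 (final vowel raising): /e/ is a mid vowel in word-final position, so it raises to [i]. /pororhimbojanfie/ → pororhimbojanfii.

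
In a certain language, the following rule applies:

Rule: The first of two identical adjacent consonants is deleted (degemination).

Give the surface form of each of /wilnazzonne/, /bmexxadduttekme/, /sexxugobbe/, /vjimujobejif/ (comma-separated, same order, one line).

wilnazone, bmexadutekme, sexugobe, vjimujobejif

/wilnazzonne/: /zz/ is a geminate; the first /z/ deletes. /nn/ is a geminate; the first /n/ deletes. → [wilnazone].
/bmexxadduttekme/: /xx/ is a geminate; the first /x/ deletes. /dd/ is a geminate; the first /d/ deletes. /tt/ is a geminate; the first /t/ deletes. → [bmexadutekme].
/sexxugobbe/: /xx/ is a geminate; the first /x/ deletes. /bb/ is a geminate; the first /b/ deletes. → [sexugobe].
/vjimujobejif/: the rule's environment is not met; surfaces unchanged as [vjimujobejif].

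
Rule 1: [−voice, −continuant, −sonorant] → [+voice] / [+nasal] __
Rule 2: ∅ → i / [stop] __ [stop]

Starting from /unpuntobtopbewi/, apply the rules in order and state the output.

Rule 1 (post-nasal voicing): /p/ is a voiceless stop immediately after the nasal /n/, so it voices to [b]. /t/ is a voiceless stop immediately after the nasal /n/, so it voices to [d]. /unpuntobtopbewi/ → unbundobtopbewi.
Rule 2 (stop-cluster i-epenthesis): /b/ and /t/ form a stop–stop cluster, so [i] is inserted between them. /p/ and /b/ form a stop–stop cluster, so [i] is inserted between them. /unbundobtopbewi/ → unbundobitopibewi.

unbundobitopibewi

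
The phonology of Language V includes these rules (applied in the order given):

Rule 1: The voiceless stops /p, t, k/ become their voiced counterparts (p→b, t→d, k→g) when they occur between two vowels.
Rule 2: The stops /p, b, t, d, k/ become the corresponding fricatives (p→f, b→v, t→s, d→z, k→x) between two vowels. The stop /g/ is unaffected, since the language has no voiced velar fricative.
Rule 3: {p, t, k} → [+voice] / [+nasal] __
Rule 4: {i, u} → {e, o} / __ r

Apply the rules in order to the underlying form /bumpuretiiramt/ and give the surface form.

Rule 1 (intervocalic voicing): /t/ is a voiceless stop between vowels /e/ and /i/, so it voices to [d]. /bumpuretiiramt/ → bumpurediiramt.
Rule 2 (intervocalic spirantization): /d/ is a stop between vowels /e/ and /i/, so it spirantizes to the fricative [z]. /bumpurediiramt/ → bumpureziiramt.
Rule 3 (post-nasal voicing): /p/ is a voiceless stop immediately after the nasal /m/, so it voices to [b]. /t/ is a voiceless stop immediately after the nasal /m/, so it voices to [d]. /bumpureziiramt/ → bumbureziiramd.
Rule 4 (pre-rhotic lowering): /u/ is a high vowel immediately before /r/, so it lowers to [o]. /i/ is a high vowel immediately before /r/, so it lowers to [e]. /bumbureziiramd/ → bumborezieramd.

bumborezieramd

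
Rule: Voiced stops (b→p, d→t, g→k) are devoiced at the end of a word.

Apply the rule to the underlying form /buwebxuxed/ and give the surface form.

Scanning /buwebxuxed/: /b/ at position 1 is not in the conditioning environment; /b/ at position 5 is not in the conditioning environment; /d/ is a voiced stop in word-final position, so it devoices to [t].
Result: [buwebxuxet].

buwebxuxet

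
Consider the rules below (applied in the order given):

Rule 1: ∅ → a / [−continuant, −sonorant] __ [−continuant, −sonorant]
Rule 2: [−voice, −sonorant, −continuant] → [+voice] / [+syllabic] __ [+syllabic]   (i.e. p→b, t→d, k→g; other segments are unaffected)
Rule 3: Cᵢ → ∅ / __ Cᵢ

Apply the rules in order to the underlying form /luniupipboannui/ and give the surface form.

Rule 1 (stop-cluster a-epenthesis): /p/ and /b/ form a stop–stop cluster, so [a] is inserted between them. /luniupipboannui/ → luniupipaboannui.
Rule 2 (intervocalic voicing): /p/ is a voiceless stop between vowels /u/ and /i/, so it voices to [b]. /p/ is a voiceless stop between vowels /i/ and /a/, so it voices to [b]. /luniupipaboannui/ → luniubibaboannui.
Rule 3 (degemination): /nn/ is a geminate; the first /n/ deletes. /luniubibaboannui/ → luniubibaboanui.

luniubibaboanui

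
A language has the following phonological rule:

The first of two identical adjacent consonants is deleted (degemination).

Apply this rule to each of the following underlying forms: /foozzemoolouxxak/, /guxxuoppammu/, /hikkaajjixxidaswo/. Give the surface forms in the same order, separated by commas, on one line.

foozemoolouxak, guxuopamu, hikaajixidaswo

/foozzemoolouxxak/: /zz/ is a geminate; the first /z/ deletes. /xx/ is a geminate; the first /x/ deletes. → [foozemoolouxak].
/guxxuoppammu/: /xx/ is a geminate; the first /x/ deletes. /pp/ is a geminate; the first /p/ deletes. /mm/ is a geminate; the first /m/ deletes. → [guxuopamu].
/hikkaajjixxidaswo/: /kk/ is a geminate; the first /k/ deletes. /jj/ is a geminate; the first /j/ deletes. /xx/ is a geminate; the first /x/ deletes. → [hikaajixidaswo].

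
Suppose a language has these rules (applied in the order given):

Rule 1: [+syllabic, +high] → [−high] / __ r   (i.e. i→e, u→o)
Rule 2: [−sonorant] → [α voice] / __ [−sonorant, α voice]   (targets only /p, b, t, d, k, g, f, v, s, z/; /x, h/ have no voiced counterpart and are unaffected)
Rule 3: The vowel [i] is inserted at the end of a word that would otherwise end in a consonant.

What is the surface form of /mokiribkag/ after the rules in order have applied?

Rule 1 (pre-rhotic lowering): /i/ is a high vowel immediately before /r/, so it lowers to [e]. /mokiribkag/ → mokeribkag.
Rule 2 (regressive voicing assimilation): /b/ precedes the voiceless obstruent /k/, so it devoices to [p] by assimilation. /mokeribkag/ → mokeripkag.
Rule 3 (final i-epenthesis): the form ends in the consonant /g/, so [i] is inserted word-finally. /mokeripkag/ → mokeripkagi.

mokeripkagi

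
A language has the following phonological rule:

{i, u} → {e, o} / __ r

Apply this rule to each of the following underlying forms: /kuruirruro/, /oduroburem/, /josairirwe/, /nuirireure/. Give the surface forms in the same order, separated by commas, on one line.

/kuruirruro/: /u/ is a high vowel immediately before /r/, so it lowers to [o]. /i/ is a high vowel immediately before /r/, so it lowers to [e]. /u/ is a high vowel immediately before /r/, so it lowers to [o]. → [koruerroro].
/oduroburem/: /u/ is a high vowel immediately before /r/, so it lowers to [o]. /u/ is a high vowel immediately before /r/, so it lowers to [o]. → [odoroborem].
/josairirwe/: /i/ is a high vowel immediately before /r/, so it lowers to [e]. /i/ is a high vowel immediately before /r/, so it lowers to [e]. → [josaererwe].
/nuirireure/: /i/ is a high vowel immediately before /r/, so it lowers to [e]. /i/ is a high vowel immediately before /r/, so it lowers to [e]. /u/ is a high vowel immediately before /r/, so it lowers to [o]. → [nuerereore].

koruerroro, odoroborem, josaererwe, nuerereore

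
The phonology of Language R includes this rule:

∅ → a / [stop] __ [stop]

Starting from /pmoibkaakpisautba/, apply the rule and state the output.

pmoibakaakapisautaba

/b/ and /k/ form a stop–stop cluster, so [a] is inserted between them.
/k/ and /p/ form a stop–stop cluster, so [a] is inserted between them.
/t/ and /b/ form a stop–stop cluster, so [a] is inserted between them.
Surface form: [pmoibakaakapisautaba].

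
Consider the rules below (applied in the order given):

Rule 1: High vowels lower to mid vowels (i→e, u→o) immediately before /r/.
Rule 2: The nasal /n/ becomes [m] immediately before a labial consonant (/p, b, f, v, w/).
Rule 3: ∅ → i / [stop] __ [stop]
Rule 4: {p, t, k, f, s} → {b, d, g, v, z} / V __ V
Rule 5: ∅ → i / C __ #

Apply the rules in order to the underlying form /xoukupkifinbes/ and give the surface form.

Rule 1 (pre-rhotic lowering): no segment meets the environment; /xoukupkifinbes/ is unchanged.
Rule 2 (nasal place assimilation): /n/ precedes the labial consonant /b/, so it assimilates in place to [m]. /xoukupkifinbes/ → xoukupkifimbes.
Rule 3 (stop-cluster i-epenthesis): /p/ and /k/ form a stop–stop cluster, so [i] is inserted between them. /xoukupkifimbes/ → xoukupikifimbes.
Rule 4 (intervocalic voicing): /k/ is a voiceless obstruent between vowels /u/ and /u/, so it voices to [g]. /p/ is a voiceless obstruent between vowels /u/ and /i/, so it voices to [b]. /k/ is a voiceless obstruent between vowels /i/ and /i/, so it voices to [g]. /f/ is a voiceless obstruent between vowels /i/ and /i/, so it voices to [v]. /xoukupikifimbes/ → xougubigivimbes.
Rule 5 (final i-epenthesis): the form ends in the consonant /s/, so [i] is inserted word-finally. /xougubigivimbes/ → xougubigivimbesi.

xougubigivimbesi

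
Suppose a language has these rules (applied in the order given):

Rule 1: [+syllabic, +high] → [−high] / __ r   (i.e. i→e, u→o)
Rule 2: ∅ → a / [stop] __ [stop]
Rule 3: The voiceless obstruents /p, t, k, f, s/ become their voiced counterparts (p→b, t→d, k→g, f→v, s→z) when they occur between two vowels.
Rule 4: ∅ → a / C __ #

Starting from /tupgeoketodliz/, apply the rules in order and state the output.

tubageogedodliza

Rule 1 (pre-rhotic lowering): no segment meets the environment; /tupgeoketodliz/ is unchanged.
Rule 2 (stop-cluster a-epenthesis): /p/ and /g/ form a stop–stop cluster, so [a] is inserted between them. /tupgeoketodliz/ → tupageoketodliz.
Rule 3 (intervocalic voicing): /p/ is a voiceless obstruent between vowels /u/ and /a/, so it voices to [b]. /k/ is a voiceless obstruent between vowels /o/ and /e/, so it voices to [g]. /t/ is a voiceless obstruent between vowels /e/ and /o/, so it voices to [d]. /tupageoketodliz/ → tubageogedodliz.
Rule 4 (final a-epenthesis): the form ends in the consonant /z/, so [a] is inserted word-finally. /tubageogedodliz/ → tubageogedodliza.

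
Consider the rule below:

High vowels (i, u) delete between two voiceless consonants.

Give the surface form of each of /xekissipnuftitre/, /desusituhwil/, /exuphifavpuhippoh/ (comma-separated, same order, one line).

xeksspnufttre, dessthwil, exphfavphppoh

/xekissipnuftitre/: /i/ is a high vowel flanked by voiceless consonants /k/ and /s/, so it deletes. /i/ is a high vowel flanked by voiceless consonants /s/ and /p/, so it deletes. /i/ is a high vowel flanked by voiceless consonants /t/ and /t/, so it deletes. → [xeksspnufttre].
/desusituhwil/: /u/ is a high vowel flanked by voiceless consonants /s/ and /s/, so it deletes. /i/ is a high vowel flanked by voiceless consonants /s/ and /t/, so it deletes. /u/ is a high vowel flanked by voiceless consonants /t/ and /h/, so it deletes. → [dessthwil].
/exuphifavpuhippoh/: /u/ is a high vowel flanked by voiceless consonants /x/ and /p/, so it deletes. /i/ is a high vowel flanked by voiceless consonants /h/ and /f/, so it deletes. /u/ is a high vowel flanked by voiceless consonants /p/ and /h/, so it deletes. /i/ is a high vowel flanked by voiceless consonants /h/ and /p/, so it deletes. → [exphfavphppoh].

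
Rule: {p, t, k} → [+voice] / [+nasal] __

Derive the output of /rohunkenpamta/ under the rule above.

rohungenbamda

/k/ is a voiceless stop immediately after the nasal /n/, so it voices to [g].
/p/ is a voiceless stop immediately after the nasal /n/, so it voices to [b].
/t/ is a voiceless stop immediately after the nasal /m/, so it voices to [d].
Surface form: [rohungenbamda].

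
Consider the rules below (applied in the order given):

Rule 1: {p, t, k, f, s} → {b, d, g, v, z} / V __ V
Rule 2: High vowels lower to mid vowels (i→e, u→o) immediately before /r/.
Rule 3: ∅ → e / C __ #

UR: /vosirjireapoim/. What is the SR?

Rule 1 (intervocalic voicing): /s/ is a voiceless obstruent between vowels /o/ and /i/, so it voices to [z]. /p/ is a voiceless obstruent between vowels /a/ and /o/, so it voices to [b]. /vosirjireapoim/ → vozirjireaboim.
Rule 2 (pre-rhotic lowering): /i/ is a high vowel immediately before /r/, so it lowers to [e]. /i/ is a high vowel immediately before /r/, so it lowers to [e]. /vozirjireaboim/ → vozerjereaboim.
Rule 3 (final e-epenthesis): the form ends in the consonant /m/, so [e] is inserted word-finally. /vozerjereaboim/ → vozerjereaboime.

vozerjereaboime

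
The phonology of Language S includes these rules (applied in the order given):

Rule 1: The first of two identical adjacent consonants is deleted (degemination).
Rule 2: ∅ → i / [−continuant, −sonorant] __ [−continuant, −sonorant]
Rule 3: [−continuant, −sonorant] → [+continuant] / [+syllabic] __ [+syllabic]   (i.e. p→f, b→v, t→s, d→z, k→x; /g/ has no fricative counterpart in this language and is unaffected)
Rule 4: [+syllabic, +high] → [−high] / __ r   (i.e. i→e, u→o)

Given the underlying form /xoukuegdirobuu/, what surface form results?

Rule 1 (degemination): no segment meets the environment; /xoukuegdirobuu/ is unchanged.
Rule 2 (stop-cluster i-epenthesis): /g/ and /d/ form a stop–stop cluster, so [i] is inserted between them. /xoukuegdirobuu/ → xoukuegidirobuu.
Rule 3 (intervocalic spirantization): /k/ is a stop between vowels /u/ and /u/, so it spirantizes to the fricative [x]. /d/ is a stop between vowels /i/ and /i/, so it spirantizes to the fricative [z]. /b/ is a stop between vowels /o/ and /u/, so it spirantizes to the fricative [v]. /xoukuegidirobuu/ → xouxuegizirovuu.
Rule 4 (pre-rhotic lowering): /i/ is a high vowel immediately before /r/, so it lowers to [e]. /xouxuegizirovuu/ → xouxuegizerovuu.

xouxuegizerovuu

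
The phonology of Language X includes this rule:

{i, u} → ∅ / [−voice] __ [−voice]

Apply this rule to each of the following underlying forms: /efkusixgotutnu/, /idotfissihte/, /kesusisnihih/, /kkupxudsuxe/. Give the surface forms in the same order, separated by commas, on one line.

efksxgottnu, idotfsshte, kesssnihh, kkpxudsxe

/efkusixgotutnu/: /u/ is a high vowel flanked by voiceless consonants /k/ and /s/, so it deletes. /i/ is a high vowel flanked by voiceless consonants /s/ and /x/, so it deletes. /u/ is a high vowel flanked by voiceless consonants /t/ and /t/, so it deletes. → [efksxgottnu].
/idotfissihte/: /i/ is a high vowel flanked by voiceless consonants /f/ and /s/, so it deletes. /i/ is a high vowel flanked by voiceless consonants /s/ and /h/, so it deletes. → [idotfsshte].
/kesusisnihih/: /u/ is a high vowel flanked by voiceless consonants /s/ and /s/, so it deletes. /i/ is a high vowel flanked by voiceless consonants /s/ and /s/, so it deletes. /i/ is a high vowel flanked by voiceless consonants /h/ and /h/, so it deletes. → [kesssnihh].
/kkupxudsuxe/: /u/ is a high vowel flanked by voiceless consonants /k/ and /p/, so it deletes. /u/ is a high vowel flanked by voiceless consonants /s/ and /x/, so it deletes. → [kkpxudsxe].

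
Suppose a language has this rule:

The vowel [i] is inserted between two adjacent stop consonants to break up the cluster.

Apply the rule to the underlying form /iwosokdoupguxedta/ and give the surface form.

iwosokidoupiguxedita

/k/ and /d/ form a stop–stop cluster, so [i] is inserted between them.
/p/ and /g/ form a stop–stop cluster, so [i] is inserted between them.
/d/ and /t/ form a stop–stop cluster, so [i] is inserted between them.
Surface form: [iwosokidoupiguxedita].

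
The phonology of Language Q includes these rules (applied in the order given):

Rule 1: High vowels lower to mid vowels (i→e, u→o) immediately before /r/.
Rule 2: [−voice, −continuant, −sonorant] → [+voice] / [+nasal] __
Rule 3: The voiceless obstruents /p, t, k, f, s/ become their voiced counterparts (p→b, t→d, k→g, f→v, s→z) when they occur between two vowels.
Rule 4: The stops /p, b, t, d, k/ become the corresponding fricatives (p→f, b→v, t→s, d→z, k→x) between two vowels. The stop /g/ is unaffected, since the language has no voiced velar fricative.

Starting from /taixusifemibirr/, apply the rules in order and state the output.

taixuzivemiverr

Rule 1 (pre-rhotic lowering): /i/ is a high vowel immediately before /r/, so it lowers to [e]. /taixusifemibirr/ → taixusifemiberr.
Rule 2 (post-nasal voicing): no segment meets the environment; /taixusifemiberr/ is unchanged.
Rule 3 (intervocalic voicing): /s/ is a voiceless obstruent between vowels /u/ and /i/, so it voices to [z]. /f/ is a voiceless obstruent between vowels /i/ and /e/, so it voices to [v]. /taixusifemiberr/ → taixuzivemiberr.
Rule 4 (intervocalic spirantization): /b/ is a stop between vowels /i/ and /e/, so it spirantizes to the fricative [v]. /taixuzivemiberr/ → taixuzivemiverr.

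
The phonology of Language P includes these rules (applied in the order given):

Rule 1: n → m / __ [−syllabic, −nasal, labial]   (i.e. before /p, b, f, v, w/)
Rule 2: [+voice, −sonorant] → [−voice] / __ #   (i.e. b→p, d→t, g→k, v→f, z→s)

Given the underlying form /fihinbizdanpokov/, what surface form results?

fihimbizdampokof

Rule 1 (nasal place assimilation): /n/ precedes the labial consonant /b/, so it assimilates in place to [m]. /n/ precedes the labial consonant /p/, so it assimilates in place to [m]. /fihinbizdanpokov/ → fihimbizdampokov.
Rule 2 (final devoicing): /v/ is a voiced obstruent in word-final position, so it devoices to [f]. /fihimbizdampokov/ → fihimbizdampokof.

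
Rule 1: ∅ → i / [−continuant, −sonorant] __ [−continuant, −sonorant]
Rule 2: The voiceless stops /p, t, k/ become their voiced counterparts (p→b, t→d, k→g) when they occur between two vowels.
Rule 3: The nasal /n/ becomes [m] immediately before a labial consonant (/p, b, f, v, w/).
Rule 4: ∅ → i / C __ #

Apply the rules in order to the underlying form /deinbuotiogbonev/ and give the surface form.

Rule 1 (stop-cluster i-epenthesis): /g/ and /b/ form a stop–stop cluster, so [i] is inserted between them. /deinbuotiogbonev/ → deinbuotiogibonev.
Rule 2 (intervocalic voicing): /t/ is a voiceless stop between vowels /o/ and /i/, so it voices to [d]. /deinbuotiogibonev/ → deinbuodiogibonev.
Rule 3 (nasal place assimilation): /n/ precedes the labial consonant /b/, so it assimilates in place to [m]. /deinbuodiogibonev/ → deimbuodiogibonev.
Rule 4 (final i-epenthesis): the form ends in the consonant /v/, so [i] is inserted word-finally. /deimbuodiogibonev/ → deimbuodiogibonevi.

deimbuodiogibonevi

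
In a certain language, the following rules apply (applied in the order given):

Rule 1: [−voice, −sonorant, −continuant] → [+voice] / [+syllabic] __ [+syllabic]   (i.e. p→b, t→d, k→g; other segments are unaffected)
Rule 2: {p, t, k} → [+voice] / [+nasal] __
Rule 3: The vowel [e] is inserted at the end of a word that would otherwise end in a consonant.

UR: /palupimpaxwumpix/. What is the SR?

palubimbaxwumbixe

Rule 1 (intervocalic voicing): /p/ is a voiceless stop between vowels /u/ and /i/, so it voices to [b]. /palupimpaxwumpix/ → palubimpaxwumpix.
Rule 2 (post-nasal voicing): /p/ is a voiceless stop immediately after the nasal /m/, so it voices to [b]. /p/ is a voiceless stop immediately after the nasal /m/, so it voices to [b]. /palubimpaxwumpix/ → palubimbaxwumbix.
Rule 3 (final e-epenthesis): the form ends in the consonant /x/, so [e] is inserted word-finally. /palubimbaxwumbix/ → palubimbaxwumbixe.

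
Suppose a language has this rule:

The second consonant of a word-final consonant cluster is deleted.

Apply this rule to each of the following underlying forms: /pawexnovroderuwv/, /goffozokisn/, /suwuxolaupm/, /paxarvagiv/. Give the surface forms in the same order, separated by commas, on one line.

pawexnovroderuw, goffozokis, suwuxolaup, paxarvagiv

/pawexnovroderuwv/: /v/ is the second consonant of a word-final cluster /wv/, so it deletes. → [pawexnovroderuw].
/goffozokisn/: /n/ is the second consonant of a word-final cluster /sn/, so it deletes. → [goffozokis].
/suwuxolaupm/: /m/ is the second consonant of a word-final cluster /pm/, so it deletes. → [suwuxolaup].
/paxarvagiv/: the rule's environment is not met; surfaces unchanged as [paxarvagiv].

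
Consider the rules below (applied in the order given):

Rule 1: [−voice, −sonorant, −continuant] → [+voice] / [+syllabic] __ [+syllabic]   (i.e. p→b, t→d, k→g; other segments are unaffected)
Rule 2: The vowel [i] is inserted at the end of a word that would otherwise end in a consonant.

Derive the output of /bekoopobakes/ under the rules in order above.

Rule 1 (intervocalic voicing): /k/ is a voiceless stop between vowels /e/ and /o/, so it voices to [g]. /p/ is a voiceless stop between vowels /o/ and /o/, so it voices to [b]. /k/ is a voiceless stop between vowels /a/ and /e/, so it voices to [g]. /bekoopobakes/ → begoobobages.
Rule 2 (final i-epenthesis): the form ends in the consonant /s/, so [i] is inserted word-finally. /begoobobages/ → begoobobagesi.

begoobobagesi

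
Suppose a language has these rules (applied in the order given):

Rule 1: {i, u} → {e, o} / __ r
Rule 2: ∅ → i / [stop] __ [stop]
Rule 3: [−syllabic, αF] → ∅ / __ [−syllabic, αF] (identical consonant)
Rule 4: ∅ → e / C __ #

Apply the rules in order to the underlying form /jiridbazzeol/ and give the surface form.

jeridibazeole

Rule 1 (pre-rhotic lowering): /i/ is a high vowel immediately before /r/, so it lowers to [e]. /jiridbazzeol/ → jeridbazzeol.
Rule 2 (stop-cluster i-epenthesis): /d/ and /b/ form a stop–stop cluster, so [i] is inserted between them. /jeridbazzeol/ → jeridibazzeol.
Rule 3 (degemination): /zz/ is a geminate; the first /z/ deletes. /jeridibazzeol/ → jeridibazeol.
Rule 4 (final e-epenthesis): the form ends in the consonant /l/, so [e] is inserted word-finally. /jeridibazeol/ → jeridibazeole.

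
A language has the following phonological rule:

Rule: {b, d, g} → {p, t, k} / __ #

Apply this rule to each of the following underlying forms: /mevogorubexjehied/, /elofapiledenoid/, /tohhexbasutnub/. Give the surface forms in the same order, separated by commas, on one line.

mevogorubexjehiet, elofapiledenoit, tohhexbasutnup

/mevogorubexjehied/: /d/ is a voiced stop in word-final position, so it devoices to [t]. → [mevogorubexjehiet].
/elofapiledenoid/: /d/ is a voiced stop in word-final position, so it devoices to [t]. → [elofapiledenoit].
/tohhexbasutnub/: /b/ is a voiced stop in word-final position, so it devoices to [p]. → [tohhexbasutnup].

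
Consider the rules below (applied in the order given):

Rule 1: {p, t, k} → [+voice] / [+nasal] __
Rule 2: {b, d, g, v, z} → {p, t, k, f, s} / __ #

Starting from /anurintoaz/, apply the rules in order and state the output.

anurindoas

Rule 1 (post-nasal voicing): /t/ is a voiceless stop immediately after the nasal /n/, so it voices to [d]. /anurintoaz/ → anurindoaz.
Rule 2 (final devoicing): /z/ is a voiced obstruent in word-final position, so it devoices to [s]. /anurindoaz/ → anurindoas.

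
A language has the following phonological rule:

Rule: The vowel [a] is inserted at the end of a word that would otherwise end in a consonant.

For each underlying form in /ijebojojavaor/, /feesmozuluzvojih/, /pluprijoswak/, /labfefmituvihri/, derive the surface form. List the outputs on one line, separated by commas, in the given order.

ijebojojavaora, feesmozuluzvojiha, pluprijoswaka, labfefmituvihri

/ijebojojavaor/: the form ends in the consonant /r/, so [a] is inserted word-finally. → [ijebojojavaora].
/feesmozuluzvojih/: the form ends in the consonant /h/, so [a] is inserted word-finally. → [feesmozuluzvojiha].
/pluprijoswak/: the form ends in the consonant /k/, so [a] is inserted word-finally. → [pluprijoswaka].
/labfefmituvihri/: the rule's environment is not met; surfaces unchanged as [labfefmituvihri].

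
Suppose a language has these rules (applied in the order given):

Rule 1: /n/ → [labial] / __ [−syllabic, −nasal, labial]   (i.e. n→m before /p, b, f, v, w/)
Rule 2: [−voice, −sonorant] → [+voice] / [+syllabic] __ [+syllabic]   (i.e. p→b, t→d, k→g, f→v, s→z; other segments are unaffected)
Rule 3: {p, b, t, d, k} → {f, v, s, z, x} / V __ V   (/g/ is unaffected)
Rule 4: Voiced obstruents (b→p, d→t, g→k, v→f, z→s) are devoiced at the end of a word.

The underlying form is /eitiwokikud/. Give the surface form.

eiziwogigut

Rule 1 (nasal place assimilation): no segment meets the environment; /eitiwokikud/ is unchanged.
Rule 2 (intervocalic voicing): /t/ is a voiceless obstruent between vowels /i/ and /i/, so it voices to [d]. /k/ is a voiceless obstruent between vowels /o/ and /i/, so it voices to [g]. /k/ is a voiceless obstruent between vowels /i/ and /u/, so it voices to [g]. /eitiwokikud/ → eidiwogigud.
Rule 3 (intervocalic spirantization): /d/ is a stop between vowels /i/ and /i/, so it spirantizes to the fricative [z]. /eidiwogigud/ → eiziwogigud.
Rule 4 (final devoicing): /d/ is a voiced obstruent in word-final position, so it devoices to [t]. /eiziwogigud/ → eiziwogigut.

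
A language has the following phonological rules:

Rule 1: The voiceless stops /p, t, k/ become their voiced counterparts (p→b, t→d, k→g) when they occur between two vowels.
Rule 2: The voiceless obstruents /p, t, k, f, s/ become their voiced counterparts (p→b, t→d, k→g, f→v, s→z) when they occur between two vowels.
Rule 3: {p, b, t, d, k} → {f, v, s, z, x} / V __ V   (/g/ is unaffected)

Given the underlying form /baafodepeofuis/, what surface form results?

baavozeveovuis

Rule 1 (intervocalic voicing): /p/ is a voiceless stop between vowels /e/ and /e/, so it voices to [b]. /baafodepeofuis/ → baafodebeofuis.
Rule 2 (intervocalic voicing): /f/ is a voiceless obstruent between vowels /a/ and /o/, so it voices to [v]. /f/ is a voiceless obstruent between vowels /o/ and /u/, so it voices to [v]. /baafodebeofuis/ → baavodebeovuis.
Rule 3 (intervocalic spirantization): /d/ is a stop between vowels /o/ and /e/, so it spirantizes to the fricative [z]. /b/ is a stop between vowels /e/ and /e/, so it spirantizes to the fricative [v]. /baavodebeovuis/ → baavozeveovuis.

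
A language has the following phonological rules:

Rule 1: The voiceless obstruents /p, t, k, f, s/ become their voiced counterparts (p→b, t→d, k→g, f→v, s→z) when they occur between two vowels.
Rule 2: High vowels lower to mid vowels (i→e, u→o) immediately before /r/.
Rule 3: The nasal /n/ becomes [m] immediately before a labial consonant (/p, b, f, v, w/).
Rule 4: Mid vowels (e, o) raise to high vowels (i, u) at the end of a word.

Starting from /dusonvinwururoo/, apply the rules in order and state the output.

Rule 1 (intervocalic voicing): /s/ is a voiceless obstruent between vowels /u/ and /o/, so it voices to [z]. /dusonvinwururoo/ → duzonvinwururoo.
Rule 2 (pre-rhotic lowering): /u/ is a high vowel immediately before /r/, so it lowers to [o]. /u/ is a high vowel immediately before /r/, so it lowers to [o]. /duzonvinwururoo/ → duzonvinwororoo.
Rule 3 (nasal place assimilation): /n/ precedes the labial consonant /v/, so it assimilates in place to [m]. /n/ precedes the labial consonant /w/, so it assimilates in place to [m]. /duzonvinwororoo/ → duzomvimwororoo.
Rule 4 (final vowel raising): /o/ is a mid vowel in word-final position, so it raises to [u]. /duzomvimwororoo/ → duzomvimwororou.

duzomvimwororou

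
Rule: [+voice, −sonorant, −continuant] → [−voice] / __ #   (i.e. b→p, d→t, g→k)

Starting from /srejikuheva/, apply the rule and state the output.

No segment of /srejikuheva/ meets the structural description of the rule, so the form surfaces unchanged.

srejikuheva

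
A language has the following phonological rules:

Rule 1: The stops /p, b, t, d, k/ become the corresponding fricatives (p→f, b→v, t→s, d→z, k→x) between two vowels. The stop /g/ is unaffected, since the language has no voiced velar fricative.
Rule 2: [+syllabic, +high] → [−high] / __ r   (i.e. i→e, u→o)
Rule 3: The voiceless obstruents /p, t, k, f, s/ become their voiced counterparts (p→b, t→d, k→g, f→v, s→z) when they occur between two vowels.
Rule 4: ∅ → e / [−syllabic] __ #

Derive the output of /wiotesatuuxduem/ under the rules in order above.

wiozezazuuxdueme

Rule 1 (intervocalic spirantization): /t/ is a stop between vowels /o/ and /e/, so it spirantizes to the fricative [s]. /t/ is a stop between vowels /a/ and /u/, so it spirantizes to the fricative [s]. /wiotesatuuxduem/ → wiosesasuuxduem.
Rule 2 (pre-rhotic lowering): no segment meets the environment; /wiosesasuuxduem/ is unchanged.
Rule 3 (intervocalic voicing): /s/ is a voiceless obstruent between vowels /o/ and /e/, so it voices to [z]. /s/ is a voiceless obstruent between vowels /e/ and /a/, so it voices to [z]. /s/ is a voiceless obstruent between vowels /a/ and /u/, so it voices to [z]. /wiosesasuuxduem/ → wiozezazuuxduem.
Rule 4 (final e-epenthesis): the form ends in the consonant /m/, so [e] is inserted word-finally. /wiozezazuuxduem/ → wiozezazuuxdueme.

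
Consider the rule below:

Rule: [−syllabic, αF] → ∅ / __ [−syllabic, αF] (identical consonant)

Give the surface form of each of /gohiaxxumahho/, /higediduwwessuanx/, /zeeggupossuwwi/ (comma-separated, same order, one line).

gohiaxumaho, higediduwesuanx, zeeguposuwi

/gohiaxxumahho/: /xx/ is a geminate; the first /x/ deletes. /hh/ is a geminate; the first /h/ deletes. → [gohiaxumaho].
/higediduwwessuanx/: /ww/ is a geminate; the first /w/ deletes. /ss/ is a geminate; the first /s/ deletes. → [higediduwesuanx].
/zeeggupossuwwi/: /gg/ is a geminate; the first /g/ deletes. /ss/ is a geminate; the first /s/ deletes. /ww/ is a geminate; the first /w/ deletes. → [zeeguposuwi].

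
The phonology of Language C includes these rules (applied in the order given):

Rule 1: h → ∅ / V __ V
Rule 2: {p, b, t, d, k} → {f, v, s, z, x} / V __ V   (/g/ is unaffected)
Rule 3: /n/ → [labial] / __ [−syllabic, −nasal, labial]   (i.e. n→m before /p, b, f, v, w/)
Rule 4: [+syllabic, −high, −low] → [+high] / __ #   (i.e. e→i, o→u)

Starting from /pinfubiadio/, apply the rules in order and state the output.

pimfuviaziu

Rule 1 (intervocalic h-deletion): no segment meets the environment; /pinfubiadio/ is unchanged.
Rule 2 (intervocalic spirantization): /b/ is a stop between vowels /u/ and /i/, so it spirantizes to the fricative [v]. /d/ is a stop between vowels /a/ and /i/, so it spirantizes to the fricative [z]. /pinfubiadio/ → pinfuviazio.
Rule 3 (nasal place assimilation): /n/ precedes the labial consonant /f/, so it assimilates in place to [m]. /pinfuviazio/ → pimfuviazio.
Rule 4 (final vowel raising): /o/ is a mid vowel in word-final position, so it raises to [u]. /pimfuviazio/ → pimfuviaziu.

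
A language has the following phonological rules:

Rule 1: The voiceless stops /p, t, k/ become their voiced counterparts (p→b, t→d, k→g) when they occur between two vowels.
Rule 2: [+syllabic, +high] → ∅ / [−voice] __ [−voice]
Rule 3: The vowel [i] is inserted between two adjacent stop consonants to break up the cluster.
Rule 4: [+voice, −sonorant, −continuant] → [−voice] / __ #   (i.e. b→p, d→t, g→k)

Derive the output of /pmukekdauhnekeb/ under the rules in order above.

pmugekidauhnegep

Rule 1 (intervocalic voicing): /k/ is a voiceless stop between vowels /u/ and /e/, so it voices to [g]. /k/ is a voiceless stop between vowels /e/ and /e/, so it voices to [g]. /pmukekdauhnekeb/ → pmugekdauhnegeb.
Rule 2 (high vowel syncope): no segment meets the environment; /pmugekdauhnegeb/ is unchanged.
Rule 3 (stop-cluster i-epenthesis): /k/ and /d/ form a stop–stop cluster, so [i] is inserted between them. /pmugekdauhnegeb/ → pmugekidauhnegeb.
Rule 4 (final devoicing): /b/ is a voiced stop in word-final position, so it devoices to [p]. /pmugekidauhnegeb/ → pmugekidauhnegep.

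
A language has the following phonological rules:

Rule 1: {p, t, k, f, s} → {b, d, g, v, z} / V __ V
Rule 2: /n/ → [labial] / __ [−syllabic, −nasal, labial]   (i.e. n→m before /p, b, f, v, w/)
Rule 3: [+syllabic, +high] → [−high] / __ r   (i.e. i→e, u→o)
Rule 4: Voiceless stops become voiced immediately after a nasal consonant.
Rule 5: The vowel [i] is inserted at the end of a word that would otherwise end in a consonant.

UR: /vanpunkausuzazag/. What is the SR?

Rule 1 (intervocalic voicing): /s/ is a voiceless obstruent between vowels /u/ and /u/, so it voices to [z]. /vanpunkausuzazag/ → vanpunkauzuzazag.
Rule 2 (nasal place assimilation): /n/ precedes the labial consonant /p/, so it assimilates in place to [m]. /vanpunkauzuzazag/ → vampunkauzuzazag.
Rule 3 (pre-rhotic lowering): no segment meets the environment; /vampunkauzuzazag/ is unchanged.
Rule 4 (post-nasal voicing): /p/ is a voiceless stop immediately after the nasal /m/, so it voices to [b]. /k/ is a voiceless stop immediately after the nasal /n/, so it voices to [g]. /vampunkauzuzazag/ → vambungauzuzazag.
Rule 5 (final i-epenthesis): the form ends in the consonant /g/, so [i] is inserted word-finally. /vambungauzuzazag/ → vambungauzuzazagi.

vambungauzuzazagi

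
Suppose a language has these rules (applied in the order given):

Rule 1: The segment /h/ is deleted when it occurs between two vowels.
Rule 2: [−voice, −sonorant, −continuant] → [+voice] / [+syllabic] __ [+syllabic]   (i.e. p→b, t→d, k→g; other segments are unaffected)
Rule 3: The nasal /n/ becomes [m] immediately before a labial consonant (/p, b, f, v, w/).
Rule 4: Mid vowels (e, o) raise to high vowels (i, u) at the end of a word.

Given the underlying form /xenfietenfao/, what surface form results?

Rule 1 (intervocalic h-deletion): no segment meets the environment; /xenfietenfao/ is unchanged.
Rule 2 (intervocalic voicing): /t/ is a voiceless stop between vowels /e/ and /e/, so it voices to [d]. /xenfietenfao/ → xenfiedenfao.
Rule 3 (nasal place assimilation): /n/ precedes the labial consonant /f/, so it assimilates in place to [m]. /n/ precedes the labial consonant /f/, so it assimilates in place to [m]. /xenfiedenfao/ → xemfiedemfao.
Rule 4 (final vowel raising): /o/ is a mid vowel in word-final position, so it raises to [u]. /xemfiedemfao/ → xemfiedemfau.

xemfiedemfau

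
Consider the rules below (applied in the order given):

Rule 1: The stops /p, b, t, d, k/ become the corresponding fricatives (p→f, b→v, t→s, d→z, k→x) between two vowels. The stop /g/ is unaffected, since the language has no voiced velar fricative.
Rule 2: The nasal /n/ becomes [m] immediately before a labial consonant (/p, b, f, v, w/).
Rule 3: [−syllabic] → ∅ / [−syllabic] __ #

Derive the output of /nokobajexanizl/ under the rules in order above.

noxovajexaniz

Rule 1 (intervocalic spirantization): /k/ is a stop between vowels /o/ and /o/, so it spirantizes to the fricative [x]. /b/ is a stop between vowels /o/ and /a/, so it spirantizes to the fricative [v]. /nokobajexanizl/ → noxovajexanizl.
Rule 2 (nasal place assimilation): no segment meets the environment; /noxovajexanizl/ is unchanged.
Rule 3 (final cluster simplification): /l/ is the second consonant of a word-final cluster /zl/, so it deletes. /noxovajexanizl/ → noxovajexaniz.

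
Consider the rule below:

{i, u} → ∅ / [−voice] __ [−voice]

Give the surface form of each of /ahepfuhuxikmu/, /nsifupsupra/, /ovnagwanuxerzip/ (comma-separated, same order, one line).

/ahepfuhuxikmu/: /u/ is a high vowel flanked by voiceless consonants /f/ and /h/, so it deletes. /u/ is a high vowel flanked by voiceless consonants /h/ and /x/, so it deletes. /i/ is a high vowel flanked by voiceless consonants /x/ and /k/, so it deletes. → [ahepfhxkmu].
/nsifupsupra/: /i/ is a high vowel flanked by voiceless consonants /s/ and /f/, so it deletes. /u/ is a high vowel flanked by voiceless consonants /f/ and /p/, so it deletes. /u/ is a high vowel flanked by voiceless consonants /s/ and /p/, so it deletes. → [nsfpspra].
/ovnagwanuxerzip/: the rule's environment is not met; surfaces unchanged as [ovnagwanuxerzip].

ahepfhxkmu, nsfpspra, ovnagwanuxerzip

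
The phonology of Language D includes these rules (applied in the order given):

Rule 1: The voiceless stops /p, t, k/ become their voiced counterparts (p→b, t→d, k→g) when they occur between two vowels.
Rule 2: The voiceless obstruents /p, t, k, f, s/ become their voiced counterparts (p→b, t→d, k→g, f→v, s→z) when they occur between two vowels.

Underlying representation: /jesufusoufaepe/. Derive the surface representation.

jezuvuzouvaebe

Rule 1 (intervocalic voicing): /p/ is a voiceless stop between vowels /e/ and /e/, so it voices to [b]. /jesufusoufaepe/ → jesufusoufaebe.
Rule 2 (intervocalic voicing): /s/ is a voiceless obstruent between vowels /e/ and /u/, so it voices to [z]. /f/ is a voiceless obstruent between vowels /u/ and /u/, so it voices to [v]. /s/ is a voiceless obstruent between vowels /u/ and /o/, so it voices to [z]. /f/ is a voiceless obstruent between vowels /u/ and /a/, so it voices to [v]. /jesufusoufaebe/ → jezuvuzouvaebe.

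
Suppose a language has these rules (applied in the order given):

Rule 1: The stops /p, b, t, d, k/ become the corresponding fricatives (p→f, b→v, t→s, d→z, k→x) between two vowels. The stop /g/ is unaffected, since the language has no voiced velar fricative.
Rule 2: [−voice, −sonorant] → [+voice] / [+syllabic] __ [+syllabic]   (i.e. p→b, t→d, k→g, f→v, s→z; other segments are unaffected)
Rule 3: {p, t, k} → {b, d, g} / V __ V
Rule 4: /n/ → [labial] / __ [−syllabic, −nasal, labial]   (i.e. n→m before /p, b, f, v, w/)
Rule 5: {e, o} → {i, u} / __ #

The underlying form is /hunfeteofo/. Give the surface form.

humfezeovu

Rule 1 (intervocalic spirantization): /t/ is a stop between vowels /e/ and /e/, so it spirantizes to the fricative [s]. /hunfeteofo/ → hunfeseofo.
Rule 2 (intervocalic voicing): /s/ is a voiceless obstruent between vowels /e/ and /e/, so it voices to [z]. /f/ is a voiceless obstruent between vowels /o/ and /o/, so it voices to [v]. /hunfeseofo/ → hunfezeovo.
Rule 3 (intervocalic voicing): no segment meets the environment; /hunfezeovo/ is unchanged.
Rule 4 (nasal place assimilation): /n/ precedes the labial consonant /f/, so it assimilates in place to [m]. /hunfezeovo/ → humfezeovo.
Rule 5 (final vowel raising): /o/ is a mid vowel in word-final position, so it raises to [u]. /humfezeovo/ → humfezeovu.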